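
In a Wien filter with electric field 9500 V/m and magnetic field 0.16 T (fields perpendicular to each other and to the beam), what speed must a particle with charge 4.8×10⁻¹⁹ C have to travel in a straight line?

v = 5.9×10⁴ m/s

Straight-line motion ⇒ electric and magnetic forces cancel, so E = vB.
v = E/B = 9500/0.16 = 5.9×10⁴ m/s.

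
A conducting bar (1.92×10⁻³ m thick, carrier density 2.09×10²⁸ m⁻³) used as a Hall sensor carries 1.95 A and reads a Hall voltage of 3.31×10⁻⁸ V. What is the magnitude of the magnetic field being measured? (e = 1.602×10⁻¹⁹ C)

B ≈ 0.109 T

From V_H = IB/(n e t), B = V_H n e t / I.
B = (3.31×10⁻⁸)(2.09×10²⁸)(1.602×10⁻¹⁹)(1.92×10⁻³)/1.95 ≈ 0.109 T.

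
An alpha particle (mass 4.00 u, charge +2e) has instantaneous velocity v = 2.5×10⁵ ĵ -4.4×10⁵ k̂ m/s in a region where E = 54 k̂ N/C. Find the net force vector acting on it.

Only an electric field acts, so F = qE = (3.204×10⁻¹⁹ C)·(0, 0, 54.0) = (0, 0, 1.73×10⁻¹⁷) N.

F ≈ (0, 0, 1.73×10⁻¹⁷) N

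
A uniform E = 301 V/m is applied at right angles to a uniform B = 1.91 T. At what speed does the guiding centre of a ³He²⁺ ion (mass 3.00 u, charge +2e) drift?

The steady drift has the magnetic force balancing the electric force, so v_d = E/B.
v_d = 301/1.91 = 158 m/s.

v_d ≈ 158 m/s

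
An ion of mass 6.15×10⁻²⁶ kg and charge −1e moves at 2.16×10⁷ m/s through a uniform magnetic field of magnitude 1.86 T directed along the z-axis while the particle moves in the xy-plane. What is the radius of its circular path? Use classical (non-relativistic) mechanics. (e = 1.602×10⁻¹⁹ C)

The magnetic force provides the centripetal force: |q|vB = mv²/r.
r = mv/(|q|B) = (6.15×10⁻²⁶)(2.16×10⁷)/((1.602×10⁻¹⁹)(1.86)) ≈ 4.46 m.

r ≈ 4.46 m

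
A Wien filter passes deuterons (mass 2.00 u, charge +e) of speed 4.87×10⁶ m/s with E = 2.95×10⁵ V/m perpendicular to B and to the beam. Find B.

Balance of forces in the selector: qE = qvB ⇒ B = E/v.
B = 2.95×10⁵/4.87×10⁶ = 0.0606 T.

B = 0.0606 T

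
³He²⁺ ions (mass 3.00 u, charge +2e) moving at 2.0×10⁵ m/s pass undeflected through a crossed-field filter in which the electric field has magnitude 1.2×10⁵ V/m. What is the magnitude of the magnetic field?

B = 0.60 T

Balance of forces in the selector: qE = qvB ⇒ B = E/v.
B = 1.2×10⁵/2.0×10⁵ = 0.60 T.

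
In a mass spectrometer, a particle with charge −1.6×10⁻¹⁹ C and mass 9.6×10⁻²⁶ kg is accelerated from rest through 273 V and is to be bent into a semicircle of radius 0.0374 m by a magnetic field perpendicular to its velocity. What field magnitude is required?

B ≈ 0.484 T

v = √(2|q|V/m) = √(2·1.6×10⁻¹⁹·273/9.6×10⁻²⁶) ≈ 3.017×10⁴ m/s.
B = mv/(|q|r) = (9.6×10⁻²⁶)(3.017×10⁴)/((1.6×10⁻¹⁹)(0.0374)) ≈ 0.484 T.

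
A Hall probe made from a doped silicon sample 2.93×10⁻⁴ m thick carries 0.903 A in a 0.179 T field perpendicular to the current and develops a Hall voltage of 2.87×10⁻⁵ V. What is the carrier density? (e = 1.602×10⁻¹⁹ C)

n ≈ 1.20×10²⁶ m⁻³

From V_H = IB/(n e t), n = IB/(V_H e t).
n = (0.903)(0.179)/((2.87×10⁻⁵)(1.602×10⁻¹⁹)(2.93×10⁻⁴)) ≈ 1.20×10²⁶ m⁻³.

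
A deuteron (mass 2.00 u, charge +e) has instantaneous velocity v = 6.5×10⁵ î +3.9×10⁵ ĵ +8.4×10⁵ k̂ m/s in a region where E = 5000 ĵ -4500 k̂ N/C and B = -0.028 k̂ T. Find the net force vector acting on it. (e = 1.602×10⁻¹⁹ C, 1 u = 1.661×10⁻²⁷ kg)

v×B = (-1.09×10⁴, 1.82×10⁴, 0) N/C.
E + v×B = (-1.09×10⁴, 2.32×10⁴, -4500) N/C.
F = q(E + v×B) = (1.602×10⁻¹⁹ C)·(-1.09×10⁴, 2.32×10⁴, -4500) = (-1.75×10⁻¹⁵, 3.72×10⁻¹⁵, -7.21×10⁻¹⁶) N.

F ≈ (-1.75×10⁻¹⁵, 3.72×10⁻¹⁵, -7.21×10⁻¹⁶) N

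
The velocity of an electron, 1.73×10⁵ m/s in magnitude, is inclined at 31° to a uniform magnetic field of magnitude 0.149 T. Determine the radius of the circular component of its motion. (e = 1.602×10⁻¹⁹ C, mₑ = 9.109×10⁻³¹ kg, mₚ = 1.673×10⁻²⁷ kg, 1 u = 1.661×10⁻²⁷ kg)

r ≈ 3.40×10⁻⁶ m

v⊥ = v sinθ = 1.73×10⁵·sin31° ≈ 8.910×10⁴ m/s.
r = m v⊥/(|q|B) = (9.109×10⁻³¹)(8.910×10⁴)/((1.602×10⁻¹⁹)(0.149)) ≈ 3.40×10⁻⁶ m.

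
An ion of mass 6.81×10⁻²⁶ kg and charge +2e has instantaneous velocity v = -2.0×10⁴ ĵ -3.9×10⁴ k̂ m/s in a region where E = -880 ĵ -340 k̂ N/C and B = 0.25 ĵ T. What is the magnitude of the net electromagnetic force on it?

v×B = (9750, 0, 0) N/C.
E + v×B = (9750, -880, -340) N/C.
F = q(E + v×B) = (3.204×10⁻¹⁹ C)·(9750, -880, -340) = (3.12×10⁻¹⁵, -2.82×10⁻¹⁶, -1.09×10⁻¹⁶) N.
|F| = 3.14×10⁻¹⁵ N.

|F| ≈ 3.14×10⁻¹⁵ N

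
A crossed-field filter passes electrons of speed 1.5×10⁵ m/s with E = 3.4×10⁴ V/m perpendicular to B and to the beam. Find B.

Balance of forces in the selector: qE = qvB ⇒ B = E/v.
B = 3.4×10⁴/1.5×10⁵ = 0.23 T.

B = 0.23 T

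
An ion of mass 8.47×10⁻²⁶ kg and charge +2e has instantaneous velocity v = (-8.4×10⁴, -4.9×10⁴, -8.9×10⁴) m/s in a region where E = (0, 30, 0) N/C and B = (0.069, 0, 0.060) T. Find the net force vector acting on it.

v×B = (-2940, -1100, 3380) N/C.
E + v×B = (-2940, -1070, 3380) N/C.
F = q(E + v×B) = (3.204×10⁻¹⁹ C)·(-2940, -1070, 3380) = (-9.42×10⁻¹⁶, -3.43×10⁻¹⁶, 1.08×10⁻¹⁵) N.

F ≈ (-9.42×10⁻¹⁶, -3.43×10⁻¹⁶, 1.08×10⁻¹⁵) N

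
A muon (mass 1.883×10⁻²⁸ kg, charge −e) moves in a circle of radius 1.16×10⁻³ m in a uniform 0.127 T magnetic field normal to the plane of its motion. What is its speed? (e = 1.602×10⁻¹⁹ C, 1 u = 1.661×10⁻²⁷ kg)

v ≈ 1.25×10⁵ m/s

From |q|vB = mv²/r, v = |q|Br/m.
v = (1.602×10⁻¹⁹)(0.127)(1.16×10⁻³)/1.883×10⁻²⁸ ≈ 1.25×10⁵ m/s.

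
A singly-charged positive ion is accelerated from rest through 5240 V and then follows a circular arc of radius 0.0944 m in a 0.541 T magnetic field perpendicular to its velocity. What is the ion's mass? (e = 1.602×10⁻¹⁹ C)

Combine |q|V = ½mv² and r = mv/(|q|B): eliminate v to get m = qB²r²/(2V).
m = (1.602×10⁻¹⁹)(0.541)²(0.0944)²/(2·5240) ≈ 3.99×10⁻²⁶ kg.

m ≈ 3.99×10⁻²⁶ kg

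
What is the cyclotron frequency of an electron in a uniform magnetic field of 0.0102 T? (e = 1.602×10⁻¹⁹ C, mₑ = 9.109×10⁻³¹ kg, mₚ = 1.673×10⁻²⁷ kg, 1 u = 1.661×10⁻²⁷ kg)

f = |q|B/(2πm).
f = (1.602×10⁻¹⁹)(0.0102)/(2π·9.109×10⁻³¹) ≈ 2.86×10⁸ Hz.

f ≈ 2.86×10⁸ Hz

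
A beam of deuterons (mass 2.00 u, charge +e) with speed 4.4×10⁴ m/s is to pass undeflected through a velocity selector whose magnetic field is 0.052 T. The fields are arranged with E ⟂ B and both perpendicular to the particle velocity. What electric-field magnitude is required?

E = 2300 V/m

For straight-line motion qE = qvB, so E = vB.
E = 4.4×10⁴ × 0.052 = 2300 V/m.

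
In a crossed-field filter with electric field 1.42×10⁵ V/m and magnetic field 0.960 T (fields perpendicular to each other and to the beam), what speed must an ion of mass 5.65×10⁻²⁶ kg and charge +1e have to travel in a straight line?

Zero net Lorentz force requires |qE| = |q v×B|, i.e. E = vB.
v = E/B = 1.42×10⁵/0.960 = 1.48×10⁵ m/s.

v = 1.48×10⁵ m/s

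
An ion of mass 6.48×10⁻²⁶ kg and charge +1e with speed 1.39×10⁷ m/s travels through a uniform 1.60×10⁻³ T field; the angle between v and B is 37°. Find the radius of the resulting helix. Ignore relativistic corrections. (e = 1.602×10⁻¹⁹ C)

v⊥ = v sinθ = 1.39×10⁷·sin37° ≈ 8.365×10⁶ m/s.
r = m v⊥/(|q|B) = (6.48×10⁻²⁶)(8.365×10⁶)/((1.602×10⁻¹⁹)(1.60×10⁻³)) ≈ 2110 m.

r ≈ 2110 m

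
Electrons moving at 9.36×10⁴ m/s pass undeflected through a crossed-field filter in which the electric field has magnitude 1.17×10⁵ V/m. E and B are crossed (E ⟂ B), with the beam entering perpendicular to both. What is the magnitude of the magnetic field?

Balance of forces in the selector: qE = qvB ⇒ B = E/v.
B = 1.17×10⁵/9.36×10⁴ = 1.25 T.

B = 1.25 T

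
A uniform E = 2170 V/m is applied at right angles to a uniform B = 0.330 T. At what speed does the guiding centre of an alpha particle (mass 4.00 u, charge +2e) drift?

v_d ≈ 6580 m/s

The steady drift has the magnetic force balancing the electric force, so v_d = E/B.
v_d = 2170/0.330 = 6580 m/s.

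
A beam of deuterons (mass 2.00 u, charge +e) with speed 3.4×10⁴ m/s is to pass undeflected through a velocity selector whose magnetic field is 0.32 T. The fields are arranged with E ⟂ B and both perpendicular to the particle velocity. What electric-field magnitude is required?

For straight-line motion qE = qvB, so E = vB.
E = 3.4×10⁴ × 0.32 = 1.1×10⁴ V/m.

E = 1.1×10⁴ V/m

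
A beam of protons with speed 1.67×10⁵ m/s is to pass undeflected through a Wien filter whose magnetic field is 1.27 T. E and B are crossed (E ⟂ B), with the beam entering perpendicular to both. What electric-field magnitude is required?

For straight-line motion qE = qvB, so E = vB.
E = 1.67×10⁵ × 1.27 = 2.12×10⁵ V/m.

E = 2.12×10⁵ V/m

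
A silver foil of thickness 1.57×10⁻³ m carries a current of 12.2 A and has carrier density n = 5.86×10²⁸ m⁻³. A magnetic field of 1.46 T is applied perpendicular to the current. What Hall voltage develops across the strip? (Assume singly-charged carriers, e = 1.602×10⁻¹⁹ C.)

V_H ≈ 1.21×10⁻⁶ V

V_H = IB/(n e t).
V_H = (12.2)(1.46)/((5.86×10²⁸)(1.602×10⁻¹⁹)(1.57×10⁻³)) ≈ 1.21×10⁻⁶ V.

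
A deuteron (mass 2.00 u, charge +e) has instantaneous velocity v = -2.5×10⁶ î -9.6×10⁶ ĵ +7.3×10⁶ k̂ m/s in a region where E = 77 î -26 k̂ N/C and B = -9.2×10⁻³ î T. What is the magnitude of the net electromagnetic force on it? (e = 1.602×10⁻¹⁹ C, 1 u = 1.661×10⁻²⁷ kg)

|F| ≈ 1.78×10⁻¹⁴ N

v×B = (0, -6.72×10⁴, -8.83×10⁴) N/C.
E + v×B = (77.0, -6.72×10⁴, -8.83×10⁴) N/C.
F = q(E + v×B) = (1.602×10⁻¹⁹ C)·(77.0, -6.72×10⁴, -8.83×10⁴) = (1.23×10⁻¹⁷, -1.08×10⁻¹⁴, -1.42×10⁻¹⁴) N.
|F| = 1.78×10⁻¹⁴ N.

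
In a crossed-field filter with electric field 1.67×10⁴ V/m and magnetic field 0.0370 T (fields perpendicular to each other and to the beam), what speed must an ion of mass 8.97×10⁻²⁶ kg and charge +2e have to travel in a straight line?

v = 4.51×10⁵ m/s

Zero net Lorentz force requires |qE| = |q v×B|, i.e. E = vB.
v = E/B = 1.67×10⁴/0.0370 = 4.51×10⁵ m/s.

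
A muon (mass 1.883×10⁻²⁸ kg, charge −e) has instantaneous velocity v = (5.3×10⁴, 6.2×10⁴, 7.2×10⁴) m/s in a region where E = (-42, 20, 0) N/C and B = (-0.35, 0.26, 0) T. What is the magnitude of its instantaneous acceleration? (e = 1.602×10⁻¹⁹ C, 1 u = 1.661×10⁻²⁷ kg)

|a| ≈ 4.03×10¹³ m/s²

v×B = (-1.87×10⁴, -2.52×10⁴, 3.55×10⁴) N/C.
E + v×B = (-1.88×10⁴, -2.52×10⁴, 3.55×10⁴) N/C.
F = q(E + v×B) = (−1.602×10⁻¹⁹ C)·(-1.88×10⁴, -2.52×10⁴, 3.55×10⁴) = (3.01×10⁻¹⁵, 4.03×10⁻¹⁵, -5.68×10⁻¹⁵) N.
|a| = |F|/m = 7.590×10⁻¹⁵/1.883×10⁻²⁸ ≈ 4.03×10¹³ m/s².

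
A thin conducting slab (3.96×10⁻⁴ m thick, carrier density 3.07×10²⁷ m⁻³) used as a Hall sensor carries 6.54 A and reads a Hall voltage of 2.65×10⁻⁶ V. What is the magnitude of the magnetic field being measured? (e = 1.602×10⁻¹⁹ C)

From V_H = IB/(n e t), B = V_H n e t / I.
B = (2.65×10⁻⁶)(3.07×10²⁷)(1.602×10⁻¹⁹)(3.96×10⁻⁴)/6.54 ≈ 0.0789 T.

B ≈ 0.0789 T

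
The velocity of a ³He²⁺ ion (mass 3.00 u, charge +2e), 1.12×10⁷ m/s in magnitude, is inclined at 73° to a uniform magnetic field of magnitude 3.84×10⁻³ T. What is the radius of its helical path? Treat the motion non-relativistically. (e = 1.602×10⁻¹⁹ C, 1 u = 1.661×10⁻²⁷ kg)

v⊥ = v sinθ = 1.12×10⁷·sin73° ≈ 1.071×10⁷ m/s.
r = m v⊥/(|q|B) = (4.983×10⁻²⁷)(1.071×10⁷)/((3.204×10⁻¹⁹)(3.84×10⁻³)) ≈ 43.4 m.

r ≈ 43.4 m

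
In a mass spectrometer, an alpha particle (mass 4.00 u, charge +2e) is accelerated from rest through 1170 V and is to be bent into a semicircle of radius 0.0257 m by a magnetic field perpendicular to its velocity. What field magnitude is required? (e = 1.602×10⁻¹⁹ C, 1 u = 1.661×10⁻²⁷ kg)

B ≈ 0.271 T

v = √(2|q|V/m) = √(2·3.204×10⁻¹⁹·1170/6.644×10⁻²⁷) ≈ 3.359×10⁵ m/s.
B = mv/(|q|r) = (6.644×10⁻²⁷)(3.359×10⁵)/((3.204×10⁻¹⁹)(0.0257)) ≈ 0.271 T.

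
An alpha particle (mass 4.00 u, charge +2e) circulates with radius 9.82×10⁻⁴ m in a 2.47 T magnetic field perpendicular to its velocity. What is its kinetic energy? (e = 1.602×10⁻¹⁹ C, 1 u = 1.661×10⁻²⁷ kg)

KE ≈ 284 eV

v = |q|Br/m, then KE = ½mv² = (qBr)²/(2m).
v = (3.204×10⁻¹⁹)(2.47)(9.82×10⁻⁴)/6.644×10⁻²⁷ ≈ 1.170×10⁵ m/s.
KE = ½(6.644×10⁻²⁷)(1.170×10⁵)² ≈ 4.55×10⁻¹⁷ J = 284 eV.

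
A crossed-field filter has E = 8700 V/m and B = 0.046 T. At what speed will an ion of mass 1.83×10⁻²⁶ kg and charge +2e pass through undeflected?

v = 1.9×10⁵ m/s

Straight-line motion ⇒ electric and magnetic forces cancel, so E = vB.
v = E/B = 8700/0.046 = 1.9×10⁵ m/s.
The result is independent of the particle's charge and mass.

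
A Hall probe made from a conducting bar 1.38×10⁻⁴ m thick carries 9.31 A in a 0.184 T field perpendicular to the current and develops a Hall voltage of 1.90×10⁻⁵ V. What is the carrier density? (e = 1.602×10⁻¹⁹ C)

n ≈ 4.08×10²⁷ m⁻³

From V_H = IB/(n e t), n = IB/(V_H e t).
n = (9.31)(0.184)/((1.90×10⁻⁵)(1.602×10⁻¹⁹)(1.38×10⁻⁴)) ≈ 4.08×10²⁷ m⁻³.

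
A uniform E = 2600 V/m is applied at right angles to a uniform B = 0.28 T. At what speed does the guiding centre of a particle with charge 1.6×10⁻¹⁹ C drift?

In crossed fields the guiding centre drifts at v_d = |E×B|/B² = E/B, independent of charge and mass.
v_d = 2600/0.28 = 9300 m/s.

v_d ≈ 9300 m/s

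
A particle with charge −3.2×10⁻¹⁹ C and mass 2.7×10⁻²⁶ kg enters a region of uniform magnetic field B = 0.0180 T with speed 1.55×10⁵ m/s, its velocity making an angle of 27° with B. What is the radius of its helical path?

v⊥ = v sinθ = 1.55×10⁵·sin27° ≈ 7.037×10⁴ m/s.
r = m v⊥/(|q|B) = (2.7×10⁻²⁶)(7.037×10⁴)/((3.2×10⁻¹⁹)(0.0180)) ≈ 0.330 m.

r ≈ 0.330 m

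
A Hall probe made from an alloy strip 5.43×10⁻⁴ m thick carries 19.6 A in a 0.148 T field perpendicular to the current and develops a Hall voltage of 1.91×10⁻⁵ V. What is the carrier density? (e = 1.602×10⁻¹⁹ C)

n ≈ 1.75×10²⁷ m⁻³

From V_H = IB/(n e t), n = IB/(V_H e t).
n = (19.6)(0.148)/((1.91×10⁻⁵)(1.602×10⁻¹⁹)(5.43×10⁻⁴)) ≈ 1.75×10²⁷ m⁻³.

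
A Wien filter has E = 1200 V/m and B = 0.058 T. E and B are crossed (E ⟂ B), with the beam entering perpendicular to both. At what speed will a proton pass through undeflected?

v = 2.1×10⁴ m/s

Zero net Lorentz force requires |qE| = |q v×B|, i.e. E = vB.
v = E/B = 1200/0.058 = 2.1×10⁴ m/s.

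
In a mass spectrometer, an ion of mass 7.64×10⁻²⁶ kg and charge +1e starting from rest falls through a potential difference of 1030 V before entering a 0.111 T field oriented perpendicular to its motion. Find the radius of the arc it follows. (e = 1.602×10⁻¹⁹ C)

Acceleration: |q|V = ½mv² ⇒ v = √(2|q|V/m) = √(2·1.602×10⁻¹⁹·1030/7.64×10⁻²⁶) ≈ 6.572×10⁴ m/s.
In the field: r = mv/(|q|B) = (7.64×10⁻²⁶)(6.572×10⁴)/((1.602×10⁻¹⁹)(0.111)) ≈ 0.282 m.

r ≈ 0.282 m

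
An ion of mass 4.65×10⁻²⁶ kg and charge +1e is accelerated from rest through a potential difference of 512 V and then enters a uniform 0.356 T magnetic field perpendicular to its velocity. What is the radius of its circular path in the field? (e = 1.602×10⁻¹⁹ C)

Acceleration: |q|V = ½mv² ⇒ v = √(2|q|V/m) = √(2·1.602×10⁻¹⁹·512/4.65×10⁻²⁶) ≈ 5.940×10⁴ m/s.
In the field: r = mv/(|q|B) = (4.65×10⁻²⁶)(5.940×10⁴)/((1.602×10⁻¹⁹)(0.356)) ≈ 0.0484 m.

r ≈ 0.0484 m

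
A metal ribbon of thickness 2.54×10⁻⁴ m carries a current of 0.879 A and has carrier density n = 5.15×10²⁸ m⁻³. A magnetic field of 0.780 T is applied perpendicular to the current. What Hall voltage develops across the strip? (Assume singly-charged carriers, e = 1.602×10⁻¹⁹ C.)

V_H = IB/(n e t).
V_H = (0.879)(0.780)/((5.15×10²⁸)(1.602×10⁻¹⁹)(2.54×10⁻⁴)) ≈ 3.27×10⁻⁷ V.

V_H ≈ 3.27×10⁻⁷ V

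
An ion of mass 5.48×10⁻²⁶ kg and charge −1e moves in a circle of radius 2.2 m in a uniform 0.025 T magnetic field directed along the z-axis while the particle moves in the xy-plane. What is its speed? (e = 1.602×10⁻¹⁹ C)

From |q|vB = mv²/r, v = |q|Br/m.
v = (1.602×10⁻¹⁹)(0.025)(2.2)/5.48×10⁻²⁶ ≈ 1.6×10⁵ m/s.

v ≈ 1.6×10⁵ m/s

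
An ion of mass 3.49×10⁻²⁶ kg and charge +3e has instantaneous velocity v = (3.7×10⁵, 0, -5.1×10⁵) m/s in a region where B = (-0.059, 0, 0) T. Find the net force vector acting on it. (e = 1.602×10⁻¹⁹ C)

F ≈ (0, 1.45×10⁻¹⁴, 0) N

v×B = (0, 3.01×10⁴, 0) N/C.
F = q v×B = (4.806×10⁻¹⁹ C)·(0, 3.01×10⁴, 0) = (0, 1.45×10⁻¹⁴, 0) N.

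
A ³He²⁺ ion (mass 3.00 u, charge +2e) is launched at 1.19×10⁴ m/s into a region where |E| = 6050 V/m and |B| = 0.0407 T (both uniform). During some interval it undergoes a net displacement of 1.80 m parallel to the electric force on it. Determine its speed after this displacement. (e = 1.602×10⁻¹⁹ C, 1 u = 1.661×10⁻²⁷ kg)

B does no work; ΔKE = |q|E d.
½mv_f² = ½mv₀² + |q|Ed = ½(4.983×10⁻²⁷)(1.19×10⁴)² + (3.204×10⁻¹⁹)(6050)(1.80) ≈ 3.528×10⁻¹⁹ J + 3.489×10⁻¹⁵ J ≈ 3.490×10⁻¹⁵ J.
v_f = √(2·3.490×10⁻¹⁵/4.983×10⁻²⁷) ≈ 1.18×10⁶ m/s.

v_f ≈ 1.18×10⁶ m/s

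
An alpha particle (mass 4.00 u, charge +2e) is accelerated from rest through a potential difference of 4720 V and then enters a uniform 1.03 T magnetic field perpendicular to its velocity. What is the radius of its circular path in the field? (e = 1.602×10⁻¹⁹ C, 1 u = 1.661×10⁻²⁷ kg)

r ≈ 0.0136 m

Acceleration: |q|V = ½mv² ⇒ v = √(2|q|V/m) = √(2·3.204×10⁻¹⁹·4720/6.644×10⁻²⁷) ≈ 6.747×10⁵ m/s.
In the field: r = mv/(|q|B) = (6.644×10⁻²⁷)(6.747×10⁵)/((3.204×10⁻¹⁹)(1.03)) ≈ 0.0136 m.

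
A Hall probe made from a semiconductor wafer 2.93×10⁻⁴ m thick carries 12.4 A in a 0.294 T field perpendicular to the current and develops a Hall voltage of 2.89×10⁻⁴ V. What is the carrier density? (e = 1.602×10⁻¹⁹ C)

From V_H = IB/(n e t), n = IB/(V_H e t).
n = (12.4)(0.294)/((2.89×10⁻⁴)(1.602×10⁻¹⁹)(2.93×10⁻⁴)) ≈ 2.69×10²⁶ m⁻³.

n ≈ 2.69×10²⁶ m⁻³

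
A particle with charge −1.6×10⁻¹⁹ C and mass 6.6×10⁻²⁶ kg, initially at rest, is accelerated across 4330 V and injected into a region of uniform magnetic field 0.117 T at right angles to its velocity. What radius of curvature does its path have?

r ≈ 0.511 m

Acceleration: |q|V = ½mv² ⇒ v = √(2|q|V/m) = √(2·1.6×10⁻¹⁹·4330/6.6×10⁻²⁶) ≈ 1.449×10⁵ m/s.
In the field: r = mv/(|q|B) = (6.6×10⁻²⁶)(1.449×10⁵)/((1.6×10⁻¹⁹)(0.117)) ≈ 0.511 m.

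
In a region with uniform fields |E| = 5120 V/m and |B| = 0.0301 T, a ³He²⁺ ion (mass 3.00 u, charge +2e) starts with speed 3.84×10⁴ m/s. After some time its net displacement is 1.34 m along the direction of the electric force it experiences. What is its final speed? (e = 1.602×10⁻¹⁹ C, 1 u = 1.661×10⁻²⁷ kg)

B does no work; ΔKE = |q|E d.
½mv_f² = ½mv₀² + |q|Ed = ½(4.983×10⁻²⁷)(3.84×10⁴)² + (3.204×10⁻¹⁹)(5120)(1.34) ≈ 3.674×10⁻¹⁸ J + 2.198×10⁻¹⁵ J ≈ 2.202×10⁻¹⁵ J.
v_f = √(2·2.202×10⁻¹⁵/4.983×10⁻²⁷) ≈ 9.40×10⁵ m/s.

v_f ≈ 9.40×10⁵ m/s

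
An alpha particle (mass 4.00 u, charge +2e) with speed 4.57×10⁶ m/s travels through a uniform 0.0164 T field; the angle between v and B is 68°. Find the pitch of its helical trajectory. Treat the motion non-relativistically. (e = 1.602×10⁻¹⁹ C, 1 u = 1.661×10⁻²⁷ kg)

p ≈ 13.6 m

v∥ = v cosθ = 4.57×10⁶·cos68° ≈ 1.712×10⁶ m/s.
T = 2πm/(|q|B) = 2π(6.644×10⁻²⁷)/((3.204×10⁻¹⁹)(0.0164)) ≈ 7.945×10⁻⁶ s.
pitch = v∥ T = (1.712×10⁶)(7.945×10⁻⁶) ≈ 13.6 m.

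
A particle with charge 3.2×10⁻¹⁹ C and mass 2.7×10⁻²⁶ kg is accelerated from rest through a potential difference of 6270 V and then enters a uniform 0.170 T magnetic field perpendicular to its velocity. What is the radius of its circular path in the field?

r ≈ 0.191 m

Acceleration: |q|V = ½mv² ⇒ v = √(2|q|V/m) = √(2·3.2×10⁻¹⁹·6270/2.7×10⁻²⁶) ≈ 3.855×10⁵ m/s.
In the field: r = mv/(|q|B) = (2.7×10⁻²⁶)(3.855×10⁵)/((3.2×10⁻¹⁹)(0.170)) ≈ 0.191 m.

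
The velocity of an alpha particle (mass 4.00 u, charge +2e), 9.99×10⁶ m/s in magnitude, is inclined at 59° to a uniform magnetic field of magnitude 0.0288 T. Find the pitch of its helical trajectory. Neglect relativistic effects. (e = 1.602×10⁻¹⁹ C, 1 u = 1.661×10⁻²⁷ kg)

v∥ = v cosθ = 9.99×10⁶·cos59° ≈ 5.145×10⁶ m/s.
T = 2πm/(|q|B) = 2π(6.644×10⁻²⁷)/((3.204×10⁻¹⁹)(0.0288)) ≈ 4.524×10⁻⁶ s.
pitch = v∥ T = (5.145×10⁶)(4.524×10⁻⁶) ≈ 23.3 m.

p ≈ 23.3 m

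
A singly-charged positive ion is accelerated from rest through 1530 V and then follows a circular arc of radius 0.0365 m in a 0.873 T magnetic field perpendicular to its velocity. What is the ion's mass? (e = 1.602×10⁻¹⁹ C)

Combine |q|V = ½mv² and r = mv/(|q|B): eliminate v to get m = qB²r²/(2V).
m = (1.602×10⁻¹⁹)(0.873)²(0.0365)²/(2·1530) ≈ 5.32×10⁻²⁶ kg.

m ≈ 5.32×10⁻²⁶ kg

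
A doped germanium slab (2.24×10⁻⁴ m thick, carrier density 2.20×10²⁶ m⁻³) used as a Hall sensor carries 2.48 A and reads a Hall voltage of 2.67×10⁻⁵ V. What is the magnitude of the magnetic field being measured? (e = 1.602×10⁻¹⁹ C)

From V_H = IB/(n e t), B = V_H n e t / I.
B = (2.67×10⁻⁵)(2.20×10²⁶)(1.602×10⁻¹⁹)(2.24×10⁻⁴)/2.48 ≈ 0.0850 T.

B ≈ 0.0850 T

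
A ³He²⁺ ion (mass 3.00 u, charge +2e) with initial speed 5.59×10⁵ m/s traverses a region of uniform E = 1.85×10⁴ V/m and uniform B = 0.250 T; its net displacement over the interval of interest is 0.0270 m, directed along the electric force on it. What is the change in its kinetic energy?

The magnetic force is always ⟂ v and does no work; only the electric force changes KE.
ΔKE = F_E · d = |q|E d = (3.204×10⁻¹⁹)(1.85×10⁴)(0.0270) ≈ 1.60×10⁻¹⁶ J.

ΔKE ≈ 1.60×10⁻¹⁶ J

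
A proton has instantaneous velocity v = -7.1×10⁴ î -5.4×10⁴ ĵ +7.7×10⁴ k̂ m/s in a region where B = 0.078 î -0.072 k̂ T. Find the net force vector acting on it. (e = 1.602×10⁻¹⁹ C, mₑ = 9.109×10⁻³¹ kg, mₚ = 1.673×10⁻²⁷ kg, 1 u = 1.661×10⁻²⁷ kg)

F ≈ (6.23×10⁻¹⁶, 1.43×10⁻¹⁶, 6.75×10⁻¹⁶) N

v×B = (3890, 894, 4210) N/C.
F = q v×B = (1.602×10⁻¹⁹ C)·(3890, 894, 4210) = (6.23×10⁻¹⁶, 1.43×10⁻¹⁶, 6.75×10⁻¹⁶) N.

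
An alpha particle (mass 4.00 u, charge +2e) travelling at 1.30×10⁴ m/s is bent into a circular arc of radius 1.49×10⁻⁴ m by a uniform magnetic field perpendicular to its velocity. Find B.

B ≈ 1.81 T

From |q|vB = mv²/r, B = mv/(|q|r).
B = (6.644×10⁻²⁷)(1.30×10⁴)/((3.204×10⁻¹⁹)(1.49×10⁻⁴)) ≈ 1.81 T.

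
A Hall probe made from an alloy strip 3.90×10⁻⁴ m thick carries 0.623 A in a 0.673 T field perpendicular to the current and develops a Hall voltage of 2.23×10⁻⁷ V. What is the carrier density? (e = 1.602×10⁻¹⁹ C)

n ≈ 3.01×10²⁸ m⁻³

From V_H = IB/(n e t), n = IB/(V_H e t).
n = (0.623)(0.673)/((2.23×10⁻⁷)(1.602×10⁻¹⁹)(3.90×10⁻⁴)) ≈ 3.01×10²⁸ m⁻³.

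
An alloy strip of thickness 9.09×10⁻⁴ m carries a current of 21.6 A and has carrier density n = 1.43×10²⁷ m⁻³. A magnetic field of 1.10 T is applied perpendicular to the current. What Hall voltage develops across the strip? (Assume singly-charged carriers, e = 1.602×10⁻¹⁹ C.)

V_H = IB/(n e t).
V_H = (21.6)(1.10)/((1.43×10²⁷)(1.602×10⁻¹⁹)(9.09×10⁻⁴)) ≈ 1.14×10⁻⁴ V.

V_H ≈ 1.14×10⁻⁴ V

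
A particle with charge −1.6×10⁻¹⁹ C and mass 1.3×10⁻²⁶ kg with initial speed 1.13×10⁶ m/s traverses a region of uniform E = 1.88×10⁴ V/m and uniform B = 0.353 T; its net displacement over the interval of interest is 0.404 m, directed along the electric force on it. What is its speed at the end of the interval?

v_f ≈ 1.21×10⁶ m/s

B does no work; ΔKE = |q|E d.
½mv_f² = ½mv₀² + |q|Ed = ½(1.3×10⁻²⁶)(1.13×10⁶)² + (1.6×10⁻¹⁹)(1.88×10⁴)(0.404) ≈ 8.300×10⁻¹⁵ J + 1.215×10⁻¹⁵ J ≈ 9.515×10⁻¹⁵ J.
v_f = √(2·9.515×10⁻¹⁵/1.3×10⁻²⁶) ≈ 1.21×10⁶ m/s.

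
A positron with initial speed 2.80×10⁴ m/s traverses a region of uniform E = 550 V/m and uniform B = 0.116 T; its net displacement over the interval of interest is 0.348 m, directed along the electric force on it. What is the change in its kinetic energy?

The magnetic force is always ⟂ v and does no work; only the electric force changes KE.
ΔKE = F_E · d = |q|E d = (1.602×10⁻¹⁹)(550)(0.348) ≈ 3.07×10⁻¹⁷ J.

ΔKE ≈ 3.07×10⁻¹⁷ J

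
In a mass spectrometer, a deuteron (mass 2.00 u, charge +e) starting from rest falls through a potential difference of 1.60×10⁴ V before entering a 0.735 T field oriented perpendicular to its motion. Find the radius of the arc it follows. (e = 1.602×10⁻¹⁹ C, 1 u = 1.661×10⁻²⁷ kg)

Acceleration: |q|V = ½mv² ⇒ v = √(2|q|V/m) = √(2·1.602×10⁻¹⁹·1.60×10⁴/3.322×10⁻²⁷) ≈ 1.242×10⁶ m/s.
In the field: r = mv/(|q|B) = (3.322×10⁻²⁷)(1.242×10⁶)/((1.602×10⁻¹⁹)(0.735)) ≈ 0.0350 m.

r ≈ 0.0350 m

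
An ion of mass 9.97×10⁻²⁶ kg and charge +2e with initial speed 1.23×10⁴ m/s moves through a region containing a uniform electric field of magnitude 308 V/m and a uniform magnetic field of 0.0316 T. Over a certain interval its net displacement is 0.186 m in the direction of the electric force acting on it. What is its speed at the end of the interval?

B does no work; ΔKE = |q|E d.
½mv_f² = ½mv₀² + |q|Ed = ½(9.97×10⁻²⁶)(1.23×10⁴)² + (3.204×10⁻¹⁹)(308)(0.186) ≈ 7.542×10⁻¹⁸ J + 1.836×10⁻¹⁷ J ≈ 2.590×10⁻¹⁷ J.
v_f = √(2·2.590×10⁻¹⁷/9.97×10⁻²⁶) ≈ 2.28×10⁴ m/s.

v_f ≈ 2.28×10⁴ m/s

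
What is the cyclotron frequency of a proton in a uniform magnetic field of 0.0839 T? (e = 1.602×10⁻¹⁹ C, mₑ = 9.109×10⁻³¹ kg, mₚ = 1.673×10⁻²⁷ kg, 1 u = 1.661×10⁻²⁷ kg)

f ≈ 1.28×10⁶ Hz

f = |q|B/(2πm).
f = (1.602×10⁻¹⁹)(0.0839)/(2π·1.673×10⁻²⁷) ≈ 1.28×10⁶ Hz.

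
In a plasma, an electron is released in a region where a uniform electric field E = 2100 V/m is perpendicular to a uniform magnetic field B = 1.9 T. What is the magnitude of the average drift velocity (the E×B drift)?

v_d ≈ 1100 m/s

The steady drift has the magnetic force balancing the electric force, so v_d = E/B.
v_d = 2100/1.9 = 1100 m/s.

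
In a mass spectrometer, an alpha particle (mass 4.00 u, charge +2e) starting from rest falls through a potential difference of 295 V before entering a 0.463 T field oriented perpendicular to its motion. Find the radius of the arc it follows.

Acceleration: |q|V = ½mv² ⇒ v = √(2|q|V/m) = √(2·3.204×10⁻¹⁹·295/6.644×10⁻²⁷) ≈ 1.687×10⁵ m/s.
In the field: r = mv/(|q|B) = (6.644×10⁻²⁷)(1.687×10⁵)/((3.204×10⁻¹⁹)(0.463)) ≈ 7.55×10⁻³ m.

r ≈ 7.55×10⁻³ m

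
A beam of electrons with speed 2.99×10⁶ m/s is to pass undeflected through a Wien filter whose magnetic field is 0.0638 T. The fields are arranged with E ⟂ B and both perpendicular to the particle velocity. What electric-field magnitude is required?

For straight-line motion qE = qvB, so E = vB.
E = 2.99×10⁶ × 0.0638 = 1.91×10⁵ V/m.

E = 1.91×10⁵ V/m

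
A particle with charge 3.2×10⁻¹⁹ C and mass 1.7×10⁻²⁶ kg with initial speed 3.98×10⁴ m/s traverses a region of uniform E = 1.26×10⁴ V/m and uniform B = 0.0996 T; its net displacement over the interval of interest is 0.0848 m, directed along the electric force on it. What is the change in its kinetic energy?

The magnetic force is always ⟂ v and does no work; only the electric force changes KE.
ΔKE = F_E · d = |q|E d = (3.2×10⁻¹⁹)(1.26×10⁴)(0.0848) ≈ 3.42×10⁻¹⁶ J.

ΔKE ≈ 3.42×10⁻¹⁶ J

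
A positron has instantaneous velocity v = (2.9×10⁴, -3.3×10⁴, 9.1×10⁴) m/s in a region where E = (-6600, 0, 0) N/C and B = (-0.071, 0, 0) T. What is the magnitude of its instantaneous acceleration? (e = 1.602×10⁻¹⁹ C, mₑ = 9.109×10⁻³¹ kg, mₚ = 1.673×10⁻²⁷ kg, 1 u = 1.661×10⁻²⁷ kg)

|a| ≈ 1.68×10¹⁵ m/s²

v×B = (0, -6460, -2340) N/C.
E + v×B = (-6600, -6460, -2340) N/C.
F = q(E + v×B) = (1.602×10⁻¹⁹ C)·(-6600, -6460, -2340) = (-1.06×10⁻¹⁵, -1.04×10⁻¹⁵, -3.75×10⁻¹⁶) N.
|a| = |F|/m = 1.526×10⁻¹⁵/9.109×10⁻³¹ ≈ 1.68×10¹⁵ m/s².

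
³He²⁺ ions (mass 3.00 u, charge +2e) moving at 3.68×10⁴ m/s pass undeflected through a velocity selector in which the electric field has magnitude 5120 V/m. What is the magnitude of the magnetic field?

B = 0.139 T

Balance of forces in the selector: qE = qvB ⇒ B = E/v.
B = 5120/3.68×10⁴ = 0.139 T.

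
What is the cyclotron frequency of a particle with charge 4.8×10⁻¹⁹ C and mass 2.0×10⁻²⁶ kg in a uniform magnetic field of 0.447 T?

f = |q|B/(2πm).
f = (4.8×10⁻¹⁹)(0.447)/(2π·2.0×10⁻²⁶) ≈ 1.71×10⁶ Hz.

f ≈ 1.71×10⁶ Hz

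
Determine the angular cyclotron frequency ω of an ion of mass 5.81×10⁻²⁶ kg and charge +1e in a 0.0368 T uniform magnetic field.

ω ≈ 1.01×10⁵ rad/s

ω = |q|B/m.
ω = (1.602×10⁻¹⁹)(0.0368)/5.81×10⁻²⁶ ≈ 1.01×10⁵ rad/s.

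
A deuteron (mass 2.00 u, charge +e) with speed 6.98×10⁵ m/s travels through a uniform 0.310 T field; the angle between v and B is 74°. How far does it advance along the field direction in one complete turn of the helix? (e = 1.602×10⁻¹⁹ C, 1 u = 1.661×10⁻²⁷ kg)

v∥ = v cosθ = 6.98×10⁵·cos74° ≈ 1.924×10⁵ m/s.
T = 2πm/(|q|B) = 2π(3.322×10⁻²⁷)/((1.602×10⁻¹⁹)(0.310)) ≈ 4.203×10⁻⁷ s.
pitch = v∥ T = (1.924×10⁵)(4.203×10⁻⁷) ≈ 0.0809 m.

p ≈ 0.0809 m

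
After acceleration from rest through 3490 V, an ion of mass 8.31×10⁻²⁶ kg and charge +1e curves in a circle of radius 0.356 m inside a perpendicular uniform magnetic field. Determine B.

v = √(2|q|V/m) = √(2·1.602×10⁻¹⁹·3490/8.31×10⁻²⁶) ≈ 1.160×10⁵ m/s.
B = mv/(|q|r) = (8.31×10⁻²⁶)(1.160×10⁵)/((1.602×10⁻¹⁹)(0.356)) ≈ 0.169 T.

B ≈ 0.169 T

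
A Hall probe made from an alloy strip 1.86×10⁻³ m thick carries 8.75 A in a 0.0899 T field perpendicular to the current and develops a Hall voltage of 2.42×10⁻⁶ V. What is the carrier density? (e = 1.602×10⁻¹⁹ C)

From V_H = IB/(n e t), n = IB/(V_H e t).
n = (8.75)(0.0899)/((2.42×10⁻⁶)(1.602×10⁻¹⁹)(1.86×10⁻³)) ≈ 1.09×10²⁷ m⁻³.

n ≈ 1.09×10²⁷ m⁻³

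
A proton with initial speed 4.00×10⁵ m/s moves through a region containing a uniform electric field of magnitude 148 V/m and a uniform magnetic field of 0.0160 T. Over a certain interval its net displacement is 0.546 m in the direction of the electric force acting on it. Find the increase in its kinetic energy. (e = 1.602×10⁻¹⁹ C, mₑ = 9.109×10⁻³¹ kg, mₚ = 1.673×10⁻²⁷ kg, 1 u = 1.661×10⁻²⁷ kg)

ΔKE ≈ 1.29×10⁻¹⁷ J

The magnetic force is always ⟂ v and does no work; only the electric force changes KE.
ΔKE = F_E · d = |q|E d = (1.602×10⁻¹⁹)(148)(0.546) ≈ 1.29×10⁻¹⁷ J.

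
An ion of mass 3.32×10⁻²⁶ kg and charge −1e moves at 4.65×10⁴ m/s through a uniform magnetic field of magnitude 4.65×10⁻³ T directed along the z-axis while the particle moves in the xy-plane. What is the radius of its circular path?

The magnetic force provides the centripetal force: |q|vB = mv²/r.
r = mv/(|q|B) = (3.32×10⁻²⁶)(4.65×10⁴)/((1.602×10⁻¹⁹)(4.65×10⁻³)) ≈ 2.07 m.

r ≈ 2.07 m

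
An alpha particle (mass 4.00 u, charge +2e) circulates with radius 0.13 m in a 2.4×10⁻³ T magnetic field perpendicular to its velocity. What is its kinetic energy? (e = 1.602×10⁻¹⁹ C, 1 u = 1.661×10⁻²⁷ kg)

KE ≈ 7.5×10⁻¹⁹ J

v = |q|Br/m, then KE = ½mv² = (qBr)²/(2m).
v = (3.204×10⁻¹⁹)(2.4×10⁻³)(0.13)/6.644×10⁻²⁷ ≈ 1.505×10⁴ m/s.
KE = ½(6.644×10⁻²⁷)(1.505×10⁴)² ≈ 7.5×10⁻¹⁹ J.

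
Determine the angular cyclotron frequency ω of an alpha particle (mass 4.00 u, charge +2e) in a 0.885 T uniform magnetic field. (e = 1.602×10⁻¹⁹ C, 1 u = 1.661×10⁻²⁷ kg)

ω ≈ 4.27×10⁷ rad/s

ω = |q|B/m.
ω = (3.204×10⁻¹⁹)(0.885)/6.644×10⁻²⁷ ≈ 4.27×10⁷ rad/s.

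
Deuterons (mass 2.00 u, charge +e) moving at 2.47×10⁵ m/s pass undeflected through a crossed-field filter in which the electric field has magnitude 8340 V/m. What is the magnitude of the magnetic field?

Balance of forces in the selector: qE = qvB ⇒ B = E/v.
B = 8340/2.47×10⁵ = 0.0338 T.

B = 0.0338 T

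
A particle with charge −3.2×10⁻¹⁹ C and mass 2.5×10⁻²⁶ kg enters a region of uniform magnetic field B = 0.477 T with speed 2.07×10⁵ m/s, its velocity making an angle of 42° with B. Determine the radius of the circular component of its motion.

r ≈ 0.0227 m

v⊥ = v sinθ = 2.07×10⁵·sin42° ≈ 1.385×10⁵ m/s.
r = m v⊥/(|q|B) = (2.5×10⁻²⁶)(1.385×10⁵)/((3.2×10⁻¹⁹)(0.477)) ≈ 0.0227 m.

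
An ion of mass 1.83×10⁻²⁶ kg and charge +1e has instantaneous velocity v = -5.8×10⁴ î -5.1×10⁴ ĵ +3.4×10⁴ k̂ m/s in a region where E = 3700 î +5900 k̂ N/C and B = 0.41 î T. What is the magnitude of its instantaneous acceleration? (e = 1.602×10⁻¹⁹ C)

v×B = (0, 1.39×10⁴, 2.09×10⁴) N/C.
E + v×B = (3700, 1.39×10⁴, 2.68×10⁴) N/C.
F = q(E + v×B) = (1.602×10⁻¹⁹ C)·(3700, 1.39×10⁴, 2.68×10⁴) = (5.93×10⁻¹⁶, 2.23×10⁻¹⁵, 4.29×10⁻¹⁵) N.
|a| = |F|/m = 4.877×10⁻¹⁵/1.83×10⁻²⁶ ≈ 2.67×10¹¹ m/s².

|a| ≈ 2.67×10¹¹ m/s²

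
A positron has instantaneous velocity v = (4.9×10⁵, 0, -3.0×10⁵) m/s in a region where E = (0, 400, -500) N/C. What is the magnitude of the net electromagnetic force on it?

Only an electric field acts, so F = qE = (1.602×10⁻¹⁹ C)·(0, 400, -500) = (0, 6.41×10⁻¹⁷, -8.01×10⁻¹⁷) N.
|F| = 1.03×10⁻¹⁶ N.

|F| ≈ 1.03×10⁻¹⁶ N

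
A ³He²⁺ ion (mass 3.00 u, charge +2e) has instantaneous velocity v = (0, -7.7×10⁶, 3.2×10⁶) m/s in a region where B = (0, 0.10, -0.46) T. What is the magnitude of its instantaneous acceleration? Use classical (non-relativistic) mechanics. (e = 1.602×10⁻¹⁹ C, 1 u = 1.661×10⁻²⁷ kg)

|a| ≈ 2.07×10¹⁴ m/s²

v×B = (3.22×10⁶, 0, 0) N/C.
F = q v×B = (3.204×10⁻¹⁹ C)·(3.22×10⁶, 0, 0) = (1.03×10⁻¹², 0, 0) N.
|a| = |F|/m = 1.032×10⁻¹²/4.983×10⁻²⁷ ≈ 2.07×10¹⁴ m/s².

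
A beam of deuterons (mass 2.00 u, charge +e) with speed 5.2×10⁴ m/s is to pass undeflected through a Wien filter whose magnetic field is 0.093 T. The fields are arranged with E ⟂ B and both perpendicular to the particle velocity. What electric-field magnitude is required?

E = 4800 V/m

For straight-line motion qE = qvB, so E = vB.
E = 5.2×10⁴ × 0.093 = 4800 V/m.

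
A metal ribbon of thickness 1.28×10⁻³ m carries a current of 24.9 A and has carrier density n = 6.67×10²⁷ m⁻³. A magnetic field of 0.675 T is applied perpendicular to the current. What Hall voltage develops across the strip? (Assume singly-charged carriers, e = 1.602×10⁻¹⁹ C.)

V_H = IB/(n e t).
V_H = (24.9)(0.675)/((6.67×10²⁷)(1.602×10⁻¹⁹)(1.28×10⁻³)) ≈ 1.23×10⁻⁵ V.

V_H ≈ 1.23×10⁻⁵ V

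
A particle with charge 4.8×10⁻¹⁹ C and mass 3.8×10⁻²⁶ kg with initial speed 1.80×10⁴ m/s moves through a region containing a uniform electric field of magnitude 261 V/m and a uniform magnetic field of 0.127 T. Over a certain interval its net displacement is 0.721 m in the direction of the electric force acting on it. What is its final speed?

B does no work; ΔKE = |q|E d.
½mv_f² = ½mv₀² + |q|Ed = ½(3.8×10⁻²⁶)(1.80×10⁴)² + (4.8×10⁻¹⁹)(261)(0.721) ≈ 6.156×10⁻¹⁸ J + 9.033×10⁻¹⁷ J ≈ 9.648×10⁻¹⁷ J.
v_f = √(2·9.648×10⁻¹⁷/3.8×10⁻²⁶) ≈ 7.13×10⁴ m/s.

v_f ≈ 7.13×10⁴ m/s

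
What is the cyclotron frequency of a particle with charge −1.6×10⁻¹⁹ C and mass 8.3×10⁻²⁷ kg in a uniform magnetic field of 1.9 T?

f = |q|B/(2πm).
f = (1.6×10⁻¹⁹)(1.9)/(2π·8.3×10⁻²⁷) ≈ 5.8×10⁶ Hz.

f ≈ 5.8×10⁶ Hz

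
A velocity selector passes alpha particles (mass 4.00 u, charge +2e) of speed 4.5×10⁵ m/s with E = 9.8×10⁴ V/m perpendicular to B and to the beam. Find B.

Balance of forces in the selector: qE = qvB ⇒ B = E/v.
B = 9.8×10⁴/4.5×10⁵ = 0.22 T.

B = 0.22 T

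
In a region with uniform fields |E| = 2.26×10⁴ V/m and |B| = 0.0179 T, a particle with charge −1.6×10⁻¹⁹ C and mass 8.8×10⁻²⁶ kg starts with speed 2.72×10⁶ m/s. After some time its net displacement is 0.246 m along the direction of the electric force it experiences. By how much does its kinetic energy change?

ΔKE ≈ 8.90×10⁻¹⁶ J

The magnetic force is always ⟂ v and does no work; only the electric force changes KE.
ΔKE = F_E · d = |q|E d = (1.6×10⁻¹⁹)(2.26×10⁴)(0.246) ≈ 8.90×10⁻¹⁶ J.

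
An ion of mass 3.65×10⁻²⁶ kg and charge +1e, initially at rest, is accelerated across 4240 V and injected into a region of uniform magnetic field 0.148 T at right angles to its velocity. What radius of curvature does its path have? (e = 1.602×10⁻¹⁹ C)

Acceleration: |q|V = ½mv² ⇒ v = √(2|q|V/m) = √(2·1.602×10⁻¹⁹·4240/3.65×10⁻²⁶) ≈ 1.929×10⁵ m/s.
In the field: r = mv/(|q|B) = (3.65×10⁻²⁶)(1.929×10⁵)/((1.602×10⁻¹⁹)(0.148)) ≈ 0.297 m.

r ≈ 0.297 m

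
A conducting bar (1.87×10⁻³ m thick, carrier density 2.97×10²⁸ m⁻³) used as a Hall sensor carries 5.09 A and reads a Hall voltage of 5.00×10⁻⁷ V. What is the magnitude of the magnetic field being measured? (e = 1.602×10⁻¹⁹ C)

From V_H = IB/(n e t), B = V_H n e t / I.
B = (5.00×10⁻⁷)(2.97×10²⁸)(1.602×10⁻¹⁹)(1.87×10⁻³)/5.09 ≈ 0.874 T.

B ≈ 0.874 T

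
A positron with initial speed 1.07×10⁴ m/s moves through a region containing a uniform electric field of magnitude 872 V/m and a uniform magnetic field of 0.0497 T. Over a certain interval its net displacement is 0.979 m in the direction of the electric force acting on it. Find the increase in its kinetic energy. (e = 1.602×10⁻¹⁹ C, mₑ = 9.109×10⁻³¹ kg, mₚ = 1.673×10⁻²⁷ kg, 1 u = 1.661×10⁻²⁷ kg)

ΔKE ≈ 1.37×10⁻¹⁶ J

The magnetic force is always ⟂ v and does no work; only the electric force changes KE.
ΔKE = F_E · d = |q|E d = (1.602×10⁻¹⁹)(872)(0.979) ≈ 1.37×10⁻¹⁶ J.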